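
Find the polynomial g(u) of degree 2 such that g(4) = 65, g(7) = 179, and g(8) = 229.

Write g(u) = au^2 + bu + c. Substituting each data point gives a linear system:
  16a + 4b + c = 65
  49a + 7b + c = 179
  64a + 8b + c = 229
Solving the system yields a = 3, b = 5, c = -3.
So g(u) = 3u^2 + 5u - 3.
Check: g(7) = 179. ✓

g(u) = 3u^2 + 5u - 3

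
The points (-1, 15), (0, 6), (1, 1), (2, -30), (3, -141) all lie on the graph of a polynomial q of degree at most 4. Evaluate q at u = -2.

34

Forward differences of the values at u = -1, 0, 1, 2, 3:
  q  : 15  6  1  -30  -141
  Δ  : -9  -5  -31  -111
  Δ^2: 4  -26  -80
  Δ^3: -30  -54
  Δ^4: -24
The fourth differences are constant, confirming degree 4.
Interpolating (Newton forward form) and evaluating at u = -2 gives q(-2) = 34.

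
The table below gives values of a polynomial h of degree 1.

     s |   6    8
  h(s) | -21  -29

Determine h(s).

h(s) = -4s + 3

Write h(s) = as + b. Substituting each data point gives a linear system:
  6a + b = -21
  8a + b = -29
Solving the system yields a = -4, b = 3.
So h(s) = -4s + 3.
Check: h(8) = -29. ✓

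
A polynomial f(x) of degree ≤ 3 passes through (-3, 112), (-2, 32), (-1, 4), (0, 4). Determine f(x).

Write f(x) = ax^3 + bx^2 + cx + d. Substituting each data point gives a linear system:
  -27a + 9b - 3c + d = 112
  -8a + 4b - 2c + d = 32
  -a + b - c + d = 4
  d = 4
Solving the system yields a = -4, b = 2, c = 6, d = 4.
So f(x) = -4x^3 + 2x^2 + 6x + 4.
Check: f(-2) = 32. ✓

f(x) = -4x^3 + 2x^2 + 6x + 4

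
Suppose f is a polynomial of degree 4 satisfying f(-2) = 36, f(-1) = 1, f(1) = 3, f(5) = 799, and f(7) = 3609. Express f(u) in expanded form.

Write f(u) = au^4 + bu^3 + cu^2 + du + e. Substituting each data point gives a linear system:
  16a - 8b + 4c - 2d + e = 36
  a - b + c - d + e = 1
  a + b + c + d + e = 3
  625a + 125b + 25c + 5d + e = 799
  2401a + 343b + 49c + 7d + e = 3609
Solving the system yields a = 2, b = -3, c = -4, d = 4, e = 4.
So f(u) = 2u⁴ - 3u³ - 4u² + 4u + 4.
Check: f(5) = 799. ✓

f(u) = 2u^4 - 3u^3 - 4u^2 + 4u + 4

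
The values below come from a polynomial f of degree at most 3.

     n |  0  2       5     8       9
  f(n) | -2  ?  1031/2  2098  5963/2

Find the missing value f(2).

The 4 known points determine the degree-3 polynomial uniquely.
Write f(n) = an^3 + bn^2 + cn + d. Substituting each data point gives a linear system:
  d = -2
  125a + 25b + 5c + d = 1031/2
  512a + 64b + 8c + d = 2098
  729a + 81b + 9c + d = 5963/2
Solving the system yields a = 4, b = 1, c = -3/2, d = -2.
So f(n) = 4n^3 + n^2 - (3/2)n - 2.
Then f(2) = 31.

31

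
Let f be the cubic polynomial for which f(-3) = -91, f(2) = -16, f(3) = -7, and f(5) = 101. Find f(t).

f(t) = 2t^3 - 5t^2 - 4t - 4

Using the Lagrange interpolation formula with nodes -3, 2, 3, 5:
  L_0(t) = (t - 2)(t - 3)(t - 5) / -240
  L_1(t) = (t + 3)(t - 3)(t - 5) / 15
  L_2(t) = (t + 3)(t - 2)(t - 5) / -12
  L_3(t) = (t + 3)(t - 2)(t - 3) / 48
Then f(t) = -91·L_0(t) - 16·L_1(t) - 7·L_2(t) + 101·L_3(t).
Expanding and collecting terms gives f(t) = 2t^3 - 5t^2 - 4t - 4.
Check: f(3) = -7. ✓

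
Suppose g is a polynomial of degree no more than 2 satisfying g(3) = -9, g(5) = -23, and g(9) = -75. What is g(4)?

-15

Write g(u) = au^2 + bu + c. Substituting each data point gives a linear system:
  9a + 3b + c = -9
  25a + 5b + c = -23
  81a + 9b + c = -75
Solving the system yields a = -1, b = 1, c = -3.
So g(u) = -u^2 + u - 3.
Then g(4) = -15.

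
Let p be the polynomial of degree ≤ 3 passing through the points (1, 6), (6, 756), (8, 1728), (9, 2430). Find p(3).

108

Write p(n) = an^3 + bn^2 + cn + d. Substituting each data point gives a linear system:
  a + b + c + d = 6
  216a + 36b + 6c + d = 756
  512a + 64b + 8c + d = 1728
  729a + 81b + 9c + d = 2430
Solving the system yields a = 3, b = 3, c = 0, d = 0.
So p(n) = 3n^3 + 3n^2.
Then p(3) = 108.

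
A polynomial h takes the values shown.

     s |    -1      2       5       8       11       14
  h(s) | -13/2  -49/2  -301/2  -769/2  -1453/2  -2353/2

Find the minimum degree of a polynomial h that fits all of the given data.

2

Forward differences of the values at s = -1, 2, 5, 8, 11, 14:
  h  : -13/2  -49/2  -301/2  -769/2  -1453/2  -2353/2
  Δ  : -18  -126  -234  -342  -450
  Δ^2: -108  -108  -108  -108
  Δ^3: 0  0  0
  Δ^4: 0  0
  Δ^5: 0
The second differences are constant (-108) and nonzero, while all higher differences vanish, so the minimal degree is 2.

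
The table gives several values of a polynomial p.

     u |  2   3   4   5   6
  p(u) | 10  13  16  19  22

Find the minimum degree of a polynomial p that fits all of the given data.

1

Forward differences of the values at u = 2, 3, 4, 5, 6:
  p  : 10  13  16  19  22
  Δ  : 3  3  3  3
  Δ^2: 0  0  0
  Δ^3: 0  0
  Δ^4: 0
The first differences are constant (3) and nonzero, while all higher differences vanish, so the minimal degree is 1.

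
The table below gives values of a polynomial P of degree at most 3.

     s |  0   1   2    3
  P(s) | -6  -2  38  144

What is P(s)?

P(s) = 5s^3 + 3s^2 - 4s - 6

Write P(s) = as^3 + bs^2 + cs + d. Substituting each data point gives a linear system:
  d = -6
  a + b + c + d = -2
  8a + 4b + 2c + d = 38
  27a + 9b + 3c + d = 144
Solving the system yields a = 5, b = 3, c = -4, d = -6.
So P(s) = 5s³ + 3s² - 4s - 6.
Check: P(0) = -6. ✓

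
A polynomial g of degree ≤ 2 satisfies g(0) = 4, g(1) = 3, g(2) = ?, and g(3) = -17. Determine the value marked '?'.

On equispaced nodes a degree-2 polynomial has vanishing third forward difference, so
  - g(0) + 3·g(1) - 3·g(2) + g(3) = 0.
Substituting the known values and solving for g(2):
  -3·g(2) = 12
  g(2) = -4.

-4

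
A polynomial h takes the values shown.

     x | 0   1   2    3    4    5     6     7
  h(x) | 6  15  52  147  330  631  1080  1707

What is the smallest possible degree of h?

3

Forward differences of the values at x = 0, 1, 2, 3, 4, 5, 6, 7:
  h  : 6  15  52  147  330  631  1080  1707
  Δ  : 9  37  95  183  301  449  627
  Δ^2: 28  58  88  118  148  178
  Δ^3: 30  30  30  30  30
  Δ^4: 0  0  0  0
  Δ^5: 0  0  0
  Δ^6: 0  0
  Δ^7: 0
The third differences are constant (30) and nonzero, while all higher differences vanish, so the minimal degree is 3.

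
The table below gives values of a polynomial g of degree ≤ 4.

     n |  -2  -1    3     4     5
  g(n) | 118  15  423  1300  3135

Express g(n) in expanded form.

g(n) = 5n^4 - n^3 + 6n^2 - 3n

Write g(n) = an^4 + bn^3 + cn^2 + dn + e. Substituting each data point gives a linear system:
  16a - 8b + 4c - 2d + e = 118
  a - b + c - d + e = 15
  81a + 27b + 9c + 3d + e = 423
  256a + 64b + 16c + 4d + e = 1300
  625a + 125b + 25c + 5d + e = 3135
Solving the system yields a = 5, b = -1, c = 6, d = -3, e = 0.
So g(n) = 5n⁴ - n³ + 6n² - 3n.
Check: g(4) = 1300. ✓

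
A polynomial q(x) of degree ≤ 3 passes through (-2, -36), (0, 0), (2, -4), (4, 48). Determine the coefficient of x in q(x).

0

Write q(x) = ax^3 + bx^2 + cx + d. Substituting each data point gives a linear system:
  -8a + 4b - 2c + d = -36
  d = 0
  8a + 4b + 2c + d = -4
  64a + 16b + 4c + d = 48
Solving the system yields a = 2, b = -5, c = 0, d = 0.
So q(x) = 2x^3 - 5x^2.
The coefficient of x is 0.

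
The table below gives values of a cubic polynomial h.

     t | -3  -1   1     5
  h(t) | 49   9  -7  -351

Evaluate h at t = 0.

4

Write h(t) = at^3 + bt^2 + ct + d. Substituting each data point gives a linear system:
  -27a + 9b - 3c + d = 49
  -a + b - c + d = 9
  a + b + c + d = -7
  125a + 25b + 5c + d = -351
Solving the system yields a = -2, b = -3, c = -6, d = 4.
So h(t) = -2t³ - 3t² - 6t + 4.
Then h(0) = 4.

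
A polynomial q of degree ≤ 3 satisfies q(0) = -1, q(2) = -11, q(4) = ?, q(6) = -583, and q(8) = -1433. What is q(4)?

The 4 known points determine the degree-3 polynomial uniquely.
Write q(n) = an^3 + bn^2 + cn + d. Substituting each data point gives a linear system:
  d = -1
  8a + 4b + 2c + d = -11
  216a + 36b + 6c + d = -583
  512a + 64b + 8c + d = -1433
Solving the system yields a = -3, b = 1, c = 5, d = -1.
So q(n) = -3n^3 + n^2 + 5n - 1.
Then q(4) = -157.

-157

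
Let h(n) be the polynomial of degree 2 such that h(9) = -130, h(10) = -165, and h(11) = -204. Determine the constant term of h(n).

5

Write h(n) = an^2 + bn + c. Substituting each data point gives a linear system:
  81a + 9b + c = -130
  100a + 10b + c = -165
  121a + 11b + c = -204
Solving the system yields a = -2, b = 3, c = 5.
So h(n) = -2n^2 + 3n + 5.
The constant term is 5.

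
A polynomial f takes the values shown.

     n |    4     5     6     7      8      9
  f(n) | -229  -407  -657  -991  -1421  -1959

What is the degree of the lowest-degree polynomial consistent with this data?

3

Forward differences of the values at n = 4, 5, 6, 7, 8, 9:
  f  : -229  -407  -657  -991  -1421  -1959
  Δ  : -178  -250  -334  -430  -538
  Δ^2: -72  -84  -96  -108
  Δ^3: -12  -12  -12
  Δ^4: 0  0
  Δ^5: 0
The third differences are constant (-12) and nonzero, while all higher differences vanish, so the minimal degree is 3.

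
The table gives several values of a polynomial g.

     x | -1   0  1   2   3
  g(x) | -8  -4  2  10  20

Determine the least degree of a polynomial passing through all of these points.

2

Forward differences of the values at x = -1, 0, 1, 2, 3:
  g  : -8  -4  2  10  20
  Δ  : 4  6  8  10
  Δ^2: 2  2  2
  Δ^3: 0  0
  Δ^4: 0
The second differences are constant (2) and nonzero, while all higher differences vanish, so the minimal degree is 2.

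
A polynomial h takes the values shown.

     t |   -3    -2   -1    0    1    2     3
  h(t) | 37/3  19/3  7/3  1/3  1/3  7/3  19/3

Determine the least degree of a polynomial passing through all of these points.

Forward differences of the values at t = -3, -2, -1, 0, 1, 2, 3:
  h  : 37/3  19/3  7/3  1/3  1/3  7/3  19/3
  Δ  : -6  -4  -2  0  2  4
  Δ^2: 2  2  2  2  2
  Δ^3: 0  0  0  0
  Δ^4: 0  0  0
  Δ^5: 0  0
  Δ^6: 0
The second differences are constant (2) and nonzero, while all higher differences vanish, so the minimal degree is 2.

2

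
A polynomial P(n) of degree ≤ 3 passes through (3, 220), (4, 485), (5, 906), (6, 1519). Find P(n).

P(n) = 6n^3 + 6n^2 + n + 1

Using the Lagrange interpolation formula with nodes 3, 4, 5, 6:
  L_0(n) = (n - 4)(n - 5)(n - 6) / -6
  L_1(n) = (n - 3)(n - 5)(n - 6) / 2
  L_2(n) = (n - 3)(n - 4)(n - 6) / -2
  L_3(n) = (n - 3)(n - 4)(n - 5) / 6
Then P(n) = 220·L_0(n) + 485·L_1(n) + 906·L_2(n) + 1519·L_3(n).
Expanding and collecting terms gives P(n) = 6n³ + 6n² + n + 1.
Check: P(6) = 1519. ✓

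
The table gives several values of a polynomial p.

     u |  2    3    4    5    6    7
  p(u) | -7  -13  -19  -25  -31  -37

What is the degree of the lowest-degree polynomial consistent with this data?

1

Forward differences of the values at u = 2, 3, 4, 5, 6, 7:
  p  : -7  -13  -19  -25  -31  -37
  Δ  : -6  -6  -6  -6  -6
  Δ^2: 0  0  0  0
  Δ^3: 0  0  0
  Δ^4: 0  0
  Δ^5: 0
The first differences are constant (-6) and nonzero, while all higher differences vanish, so the minimal degree is 1.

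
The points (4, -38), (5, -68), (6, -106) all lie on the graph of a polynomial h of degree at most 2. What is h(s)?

Write h(s) = as^2 + bs + c. Substituting each data point gives a linear system:
  16a + 4b + c = -38
  25a + 5b + c = -68
  36a + 6b + c = -106
Solving the system yields a = -4, b = 6, c = 2.
So h(s) = -4s^2 + 6s + 2.
Check: h(5) = -68. ✓

h(s) = -4s^2 + 6s + 2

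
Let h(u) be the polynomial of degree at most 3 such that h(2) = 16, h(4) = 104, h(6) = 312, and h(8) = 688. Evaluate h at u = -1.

4

Using the Lagrange interpolation formula with nodes 2, 4, 6, 8:
  L_0(u) = (u - 4)(u - 6)(u - 8) / -48
  L_1(u) = (u - 2)(u - 6)(u - 8) / 16
  L_2(u) = (u - 2)(u - 4)(u - 8) / -16
  L_3(u) = (u - 2)(u - 4)(u - 6) / 48
Then h(u) = 16·L_0(u) + 104·L_1(u) + 312·L_2(u) + 688·L_3(u).
Expanding and collecting terms gives h(u) = u³ + 3u² - 2u.
Evaluating at u = -1: h(-1) = 4.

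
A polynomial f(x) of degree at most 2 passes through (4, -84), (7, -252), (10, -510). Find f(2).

-22

Forward differences of the values at x = 4, 7, 10:
  f  : -84  -252  -510
  Δ  : -168  -258
  Δ^2: -90
The second differences are constant, confirming degree 2.
Interpolating (Newton forward form) and evaluating at x = 2 gives f(2) = -22.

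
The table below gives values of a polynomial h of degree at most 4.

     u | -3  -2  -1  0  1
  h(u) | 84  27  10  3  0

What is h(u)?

Write h(u) = au^4 + bu^3 + cu^2 + du + e. Substituting each data point gives a linear system:
  81a - 27b + 9c - 3d + e = 84
  16a - 8b + 4c - 2d + e = 27
  a - b + c - d + e = 10
  e = 3
  a + b + c + d + e = 0
Solving the system yields a = 1, b = 1, c = 1, d = -6, e = 3.
So h(u) = u^4 + u^3 + u^2 - 6u + 3.
Check: h(-2) = 27. ✓

h(u) = u^4 + u^3 + u^2 - 6u + 3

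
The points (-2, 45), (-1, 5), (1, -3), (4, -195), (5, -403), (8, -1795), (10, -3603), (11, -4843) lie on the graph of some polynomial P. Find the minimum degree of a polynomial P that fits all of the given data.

3

Divided differences on the nodes -2, -1, 1, 4, 5, 8, 10, 11:
  order 0: 45  5  -3  -195  -403  -1795  -3603  -4843
  order 1: -40  -4  -64  -208  -464  -904  -1240
  order 2: 12  -12  -36  -64  -88  -112
  order 3: -4  -4  -4  -4  -4
  order 4: 0  0  0  0
  order 5: 0  0  0
  order 6: 0  0
  order 7: 0
The order-3 divided differences are all -4 (nonzero) and every higher order vanishes, so the data lies on a polynomial of degree exactly 3.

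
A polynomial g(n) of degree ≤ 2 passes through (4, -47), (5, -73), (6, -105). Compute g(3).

-27

Write g(n) = an^2 + bn + c. Substituting each data point gives a linear system:
  16a + 4b + c = -47
  25a + 5b + c = -73
  36a + 6b + c = -105
Solving the system yields a = -3, b = 1, c = -3.
So g(n) = -3n^2 + n - 3.
Then g(3) = -27.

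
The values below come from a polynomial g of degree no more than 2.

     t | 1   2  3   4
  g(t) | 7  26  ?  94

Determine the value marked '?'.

The 3 known points determine the degree-2 polynomial uniquely.
Write g(t) = at^2 + bt + c. Substituting each data point gives a linear system:
  a + b + c = 7
  4a + 2b + c = 26
  16a + 4b + c = 94
Solving the system yields a = 5, b = 4, c = -2.
So g(t) = 5t^2 + 4t - 2.
Then g(3) = 55.

55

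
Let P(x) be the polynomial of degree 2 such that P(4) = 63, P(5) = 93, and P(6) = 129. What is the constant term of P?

Write P(x) = ax^2 + bx + c. Substituting each data point gives a linear system:
  16a + 4b + c = 63
  25a + 5b + c = 93
  36a + 6b + c = 129
Solving the system yields a = 3, b = 3, c = 3.
So P(x) = 3x^2 + 3x + 3.
The constant term is 3.

3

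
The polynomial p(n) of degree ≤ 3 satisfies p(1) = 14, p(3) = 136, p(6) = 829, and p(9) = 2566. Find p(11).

Using the Lagrange interpolation formula with nodes 1, 3, 6, 9:
  L_0(n) = (n - 3)(n - 6)(n - 9) / -80
  L_1(n) = (n - 1)(n - 6)(n - 9) / 36
  L_2(n) = (n - 1)(n - 3)(n - 9) / -45
  L_3(n) = (n - 1)(n - 3)(n - 6) / 144
Then p(n) = 14·L_0(n) + 136·L_1(n) + 829·L_2(n) + 2566·L_3(n).
Expanding and collecting terms gives p(n) = 3n³ + 4n² + 6n + 1.
Evaluating at n = 11: p(11) = 4544.

4544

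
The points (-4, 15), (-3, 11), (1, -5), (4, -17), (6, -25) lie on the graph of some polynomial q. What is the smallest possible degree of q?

Divided differences on the nodes -4, -3, 1, 4, 6:
  order 0: 15  11  -5  -17  -25
  order 1: -4  -4  -4  -4
  order 2: 0  0  0
  order 3: 0  0
  order 4: 0
The order-1 divided differences are all -4 (nonzero) and every higher order vanishes, so the data lies on a polynomial of degree exactly 1.

1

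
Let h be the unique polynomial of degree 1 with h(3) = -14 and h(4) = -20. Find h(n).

h(n) = -6n + 4

Write h(n) = an + b. Substituting each data point gives a linear system:
  3a + b = -14
  4a + b = -20
Solving the system yields a = -6, b = 4.
So h(n) = -6n + 4.
Check: h(4) = -20. ✓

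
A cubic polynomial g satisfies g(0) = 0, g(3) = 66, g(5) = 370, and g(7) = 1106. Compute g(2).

Using the Lagrange interpolation formula with nodes 0, 3, 5, 7:
  L_0(s) = (s - 3)(s - 5)(s - 7) / -105
  L_1(s) = s(s - 5)(s - 7) / 24
  L_2(s) = s(s - 3)(s - 7) / -20
  L_3(s) = s(s - 3)(s - 5) / 56
Then g(s) = 0·L_0(s) + 66·L_1(s) + 370·L_2(s) + 1106·L_3(s).
Expanding and collecting terms gives g(s) = 4s^3 - 6s^2 + 4s.
Evaluating at s = 2: g(2) = 16.

16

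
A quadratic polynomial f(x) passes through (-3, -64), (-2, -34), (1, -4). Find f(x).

Write f(x) = ax^2 + bx + c. Substituting each data point gives a linear system:
  9a - 3b + c = -64
  4a - 2b + c = -34
  a + b + c = -4
Solving the system yields a = -5, b = 5, c = -4.
So f(x) = -5x^2 + 5x - 4.
Check: f(1) = -4. ✓

f(x) = -5x^2 + 5x - 4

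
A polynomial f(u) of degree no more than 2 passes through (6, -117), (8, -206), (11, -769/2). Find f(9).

-519/2

Write f(u) = au^2 + bu + c. Substituting each data point gives a linear system:
  36a + 6b + c = -117
  64a + 8b + c = -206
  121a + 11b + c = -769/2
Solving the system yields a = -3, b = -5/2, c = 6.
So f(u) = -3u^2 - (5/2)u + 6.
Then f(9) = -519/2.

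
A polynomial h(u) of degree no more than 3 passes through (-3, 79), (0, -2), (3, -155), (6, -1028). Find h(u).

Write h(u) = au^3 + bu^2 + cu + d. Substituting each data point gives a linear system:
  -27a + 9b - 3c + d = 79
  d = -2
  27a + 9b + 3c + d = -155
  216a + 36b + 6c + d = -1028
Solving the system yields a = -4, b = -4, c = -3, d = -2.
So h(u) = -4u^3 - 4u^2 - 3u - 2.
Check: h(3) = -155. ✓

h(u) = -4u^3 - 4u^2 - 3u - 2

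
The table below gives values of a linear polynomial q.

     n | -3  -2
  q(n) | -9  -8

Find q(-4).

Using the Lagrange interpolation formula with nodes -3, -2:
  L_0(n) = (n + 2) / -1
  L_1(n) = (n + 3) / 1
Then q(n) = -9·L_0(n) - 8·L_1(n).
Expanding and collecting terms gives q(n) = n - 6.
Evaluating at n = -4: q(-4) = -10.

-10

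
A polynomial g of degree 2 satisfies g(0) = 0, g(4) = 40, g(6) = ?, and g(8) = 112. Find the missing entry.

72

The 3 known points determine the degree-2 polynomial uniquely.
Write g(x) = ax^2 + bx + c. Substituting each data point gives a linear system:
  c = 0
  16a + 4b + c = 40
  64a + 8b + c = 112
Solving the system yields a = 1, b = 6, c = 0.
So g(x) = x^2 + 6x.
Then g(6) = 72.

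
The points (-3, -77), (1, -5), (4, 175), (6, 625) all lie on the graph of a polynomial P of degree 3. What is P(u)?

Using the Lagrange interpolation formula with nodes -3, 1, 4, 6:
  L_0(u) = (u - 1)(u - 4)(u - 6) / -252
  L_1(u) = (u + 3)(u - 4)(u - 6) / 60
  L_2(u) = (u + 3)(u - 1)(u - 6) / -42
  L_3(u) = (u + 3)(u - 1)(u - 4) / 90
Then P(u) = -77·L_0(u) - 5·L_1(u) + 175·L_2(u) + 625·L_3(u).
Expanding and collecting terms gives P(u) = 3u^3 - 3u - 5.
Check: P(4) = 175. ✓

P(u) = 3u^3 - 3u - 5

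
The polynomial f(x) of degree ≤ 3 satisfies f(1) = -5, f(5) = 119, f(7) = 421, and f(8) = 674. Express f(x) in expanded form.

Using the Lagrange interpolation formula with nodes 1, 5, 7, 8:
  L_0(x) = (x - 5)(x - 7)(x - 8) / -168
  L_1(x) = (x - 1)(x - 7)(x - 8) / 24
  L_2(x) = (x - 1)(x - 5)(x - 8) / -12
  L_3(x) = (x - 1)(x - 5)(x - 7) / 21
Then f(x) = -5·L_0(x) + 119·L_1(x) + 421·L_2(x) + 674·L_3(x).
Expanding and collecting terms gives f(x) = 2x^3 - 6x^2 + 5x - 6.
Check: f(8) = 674. ✓

f(x) = 2x^3 - 6x^2 + 5x - 6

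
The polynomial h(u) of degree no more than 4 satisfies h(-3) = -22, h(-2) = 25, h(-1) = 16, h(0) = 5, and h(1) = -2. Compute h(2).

-47

Using the Lagrange interpolation formula with nodes -3, -2, -1, 0, 1:
  L_0(u) = (u + 2)(u + 1)u(u - 1) / 24
  L_1(u) = (u + 3)(u + 1)u(u - 1) / -6
  L_2(u) = (u + 3)(u + 2)u(u - 1) / 4
  L_3(u) = (u + 3)(u + 2)(u + 1)(u - 1) / -6
  L_4(u) = (u + 3)(u + 2)(u + 1)u / 24
Then h(u) = -22·L_0(u) + 25·L_1(u) + 16·L_2(u) + 5·L_3(u) - 2·L_4(u).
Expanding and collecting terms gives h(u) = -2u^4 - 3u^3 + 4u^2 - 6u + 5.
Evaluating at u = 2: h(2) = -47.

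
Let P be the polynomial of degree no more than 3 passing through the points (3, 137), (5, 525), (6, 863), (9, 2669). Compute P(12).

6041

Write P(x) = ax^3 + bx^2 + cx + d. Substituting each data point gives a linear system:
  27a + 9b + 3c + d = 137
  125a + 25b + 5c + d = 525
  216a + 36b + 6c + d = 863
  729a + 81b + 9c + d = 2669
Solving the system yields a = 3, b = 6, c = -1, d = 5.
So P(x) = 3x^3 + 6x^2 - x + 5.
Then P(12) = 6041.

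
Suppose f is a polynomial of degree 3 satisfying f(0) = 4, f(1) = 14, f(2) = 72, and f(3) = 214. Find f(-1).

Write f(s) = as^3 + bs^2 + cs + d. Substituting each data point gives a linear system:
  d = 4
  a + b + c + d = 14
  8a + 4b + 2c + d = 72
  27a + 9b + 3c + d = 214
Solving the system yields a = 6, b = 6, c = -2, d = 4.
So f(s) = 6s^3 + 6s^2 - 2s + 4.
Then f(-1) = 6.

6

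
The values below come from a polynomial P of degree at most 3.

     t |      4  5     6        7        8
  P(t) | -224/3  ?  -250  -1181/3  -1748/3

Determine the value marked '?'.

The 4 known points determine the degree-3 polynomial uniquely.
Write P(t) = at^3 + bt^2 + ct + d. Substituting each data point gives a linear system:
  64a + 16b + 4c + d = -224/3
  216a + 36b + 6c + d = -250
  343a + 49b + 7c + d = -1181/3
  512a + 64b + 8c + d = -1748/3
Solving the system yields a = -1, b = -5/3, c = 5, d = -4.
So P(t) = -t^3 - (5/3)t^2 + 5t - 4.
Then P(5) = -437/3.

-437/3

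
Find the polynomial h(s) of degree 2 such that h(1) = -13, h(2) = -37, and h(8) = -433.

Write h(s) = as^2 + bs + c. Substituting each data point gives a linear system:
  a + b + c = -13
  4a + 2b + c = -37
  64a + 8b + c = -433
Solving the system yields a = -6, b = -6, c = -1.
So h(s) = -6s^2 - 6s - 1.
Check: h(2) = -37. ✓

h(s) = -6s^2 - 6s - 1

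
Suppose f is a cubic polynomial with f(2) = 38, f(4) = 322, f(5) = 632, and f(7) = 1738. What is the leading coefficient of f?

5

Write f(x) = ax^3 + bx^2 + cx + d. Substituting each data point gives a linear system:
  8a + 4b + 2c + d = 38
  64a + 16b + 4c + d = 322
  125a + 25b + 5c + d = 632
  343a + 49b + 7c + d = 1738
Solving the system yields a = 5, b = 1, c = -4, d = 2.
So f(x) = 5x^3 + x^2 - 4x + 2.
The leading coefficient is 5.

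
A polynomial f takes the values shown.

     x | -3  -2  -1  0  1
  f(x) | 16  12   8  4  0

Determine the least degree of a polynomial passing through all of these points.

1

Forward differences of the values at x = -3, -2, -1, 0, 1:
  f  : 16  12  8  4  0
  Δ  : -4  -4  -4  -4
  Δ^2: 0  0  0
  Δ^3: 0  0
  Δ^4: 0
The first differences are constant (-4) and nonzero, while all higher differences vanish, so the minimal degree is 1.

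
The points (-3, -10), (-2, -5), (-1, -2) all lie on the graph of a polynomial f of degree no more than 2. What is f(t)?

f(t) = -t^2 - 1

Write f(t) = at^2 + bt + c. Substituting each data point gives a linear system:
  9a - 3b + c = -10
  4a - 2b + c = -5
  a - b + c = -2
Solving the system yields a = -1, b = 0, c = -1.
So f(t) = -t^2 - 1.
Check: f(-2) = -5. ✓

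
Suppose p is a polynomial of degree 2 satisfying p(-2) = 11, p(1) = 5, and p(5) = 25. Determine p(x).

p(x) = x^2 - x + 5

Using the Lagrange interpolation formula with nodes -2, 1, 5:
  L_0(x) = (x - 1)(x - 5) / 21
  L_1(x) = (x + 2)(x - 5) / -12
  L_2(x) = (x + 2)(x - 1) / 28
Then p(x) = 11·L_0(x) + 5·L_1(x) + 25·L_2(x).
Expanding and collecting terms gives p(x) = x² - x + 5.
Check: p(5) = 25. ✓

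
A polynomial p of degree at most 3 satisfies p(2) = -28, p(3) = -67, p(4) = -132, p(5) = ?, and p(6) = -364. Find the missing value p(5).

-229

On equispaced nodes a degree-3 polynomial has vanishing fourth forward difference, so
  p(2) - 4·p(3) + 6·p(4) - 4·p(5) + p(6) = 0.
Substituting the known values and solving for p(5):
  -4·p(5) = 916
  p(5) = -229.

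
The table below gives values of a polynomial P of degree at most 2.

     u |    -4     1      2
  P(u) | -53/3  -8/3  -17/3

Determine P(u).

P(u) = -u^2 - 5/3

Write P(u) = au^2 + bu + c. Substituting each data point gives a linear system:
  16a - 4b + c = -53/3
  a + b + c = -8/3
  4a + 2b + c = -17/3
Solving the system yields a = -1, b = 0, c = -5/3.
So P(u) = -u^2 - 5/3.
Check: P(-4) = -53/3. ✓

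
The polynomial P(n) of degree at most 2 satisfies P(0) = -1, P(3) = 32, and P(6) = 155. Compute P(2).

11

Write P(n) = an^2 + bn + c. Substituting each data point gives a linear system:
  c = -1
  9a + 3b + c = 32
  36a + 6b + c = 155
Solving the system yields a = 5, b = -4, c = -1.
So P(n) = 5n² - 4n - 1.
Then P(2) = 11.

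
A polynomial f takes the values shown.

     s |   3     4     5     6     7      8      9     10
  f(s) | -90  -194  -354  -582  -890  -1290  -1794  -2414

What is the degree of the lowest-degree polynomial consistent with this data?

Forward differences of the values at s = 3, 4, 5, 6, 7, 8, 9, 10:
  f  : -90  -194  -354  -582  -890  -1290  -1794  -2414
  Δ  : -104  -160  -228  -308  -400  -504  -620
  Δ^2: -56  -68  -80  -92  -104  -116
  Δ^3: -12  -12  -12  -12  -12
  Δ^4: 0  0  0  0
  Δ^5: 0  0  0
  Δ^6: 0  0
  Δ^7: 0
The third differences are constant (-12) and nonzero, while all higher differences vanish, so the minimal degree is 3.

3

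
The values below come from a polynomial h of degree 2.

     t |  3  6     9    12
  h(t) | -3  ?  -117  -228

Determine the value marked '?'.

On equispaced nodes a degree-2 polynomial has vanishing third forward difference, so
  - h(3) + 3·h(6) - 3·h(9) + h(12) = 0.
Substituting the known values and solving for h(6):
  3·h(6) = -126
  h(6) = -42.

-42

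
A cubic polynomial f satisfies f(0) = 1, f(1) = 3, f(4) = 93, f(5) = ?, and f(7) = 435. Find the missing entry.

171

The 4 known points determine the degree-3 polynomial uniquely.
Write f(x) = ax^3 + bx^2 + cx + d. Substituting each data point gives a linear system:
  d = 1
  a + b + c + d = 3
  64a + 16b + 4c + d = 93
  343a + 49b + 7c + d = 435
Solving the system yields a = 1, b = 2, c = -1, d = 1.
So f(x) = x^3 + 2x^2 - x + 1.
Then f(5) = 171.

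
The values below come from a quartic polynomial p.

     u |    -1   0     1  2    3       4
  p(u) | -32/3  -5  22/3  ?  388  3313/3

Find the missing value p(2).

277/3

The 5 known points determine the degree-4 polynomial uniquely.
Write p(u) = au^4 + bu^3 + cu^2 + du + e. Substituting each data point gives a linear system:
  a - b + c - d + e = -32/3
  e = -5
  a + b + c + d + e = 22/3
  81a + 27b + 9c + 3d + e = 388
  256a + 64b + 16c + 4d + e = 3313/3
Solving the system yields a = 3, b = 5, c = 1/3, d = 4, e = -5.
So p(u) = 3u^4 + 5u^3 + (1/3)u^2 + 4u - 5.
Then p(2) = 277/3.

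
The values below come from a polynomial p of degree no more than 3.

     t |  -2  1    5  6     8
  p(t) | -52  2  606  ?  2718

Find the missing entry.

The 4 known points determine the degree-3 polynomial uniquely.
Write p(t) = at^3 + bt^2 + ct + d. Substituting each data point gives a linear system:
  -8a + 4b - 2c + d = -52
  a + b + c + d = 2
  125a + 25b + 5c + d = 606
  512a + 64b + 8c + d = 2718
Solving the system yields a = 6, b = -5, c = -5, d = 6.
So p(t) = 6t^3 - 5t^2 - 5t + 6.
Then p(6) = 1092.

1092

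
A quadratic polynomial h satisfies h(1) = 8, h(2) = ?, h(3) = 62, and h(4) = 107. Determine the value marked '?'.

29

On equispaced nodes a degree-2 polynomial has vanishing third forward difference, so
  - h(1) + 3·h(2) - 3·h(3) + h(4) = 0.
Substituting the known values and solving for h(2):
  3·h(2) = 87
  h(2) = 29.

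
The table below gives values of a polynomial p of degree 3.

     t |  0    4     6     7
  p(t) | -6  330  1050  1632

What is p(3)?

Using the Lagrange interpolation formula with nodes 0, 4, 6, 7:
  L_0(t) = (t - 4)(t - 6)(t - 7) / -168
  L_1(t) = t(t - 6)(t - 7) / 24
  L_2(t) = t(t - 4)(t - 7) / -12
  L_3(t) = t(t - 4)(t - 6) / 21
Then p(t) = -6·L_0(t) + 330·L_1(t) + 1050·L_2(t) + 1632·L_3(t).
Expanding and collecting terms gives p(t) = 4t^3 + 6t^2 - 4t - 6.
Evaluating at t = 3: p(3) = 144.

144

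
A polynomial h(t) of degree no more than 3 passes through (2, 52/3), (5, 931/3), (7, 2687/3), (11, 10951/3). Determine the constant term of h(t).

Write h(t) = at^3 + bt^2 + ct + d. Substituting each data point gives a linear system:
  8a + 4b + 2c + d = 52/3
  125a + 25b + 5c + d = 931/3
  343a + 49b + 7c + d = 2687/3
  1331a + 121b + 11c + d = 10951/3
Solving the system yields a = 3, b = -3, c = 5/3, d = 2.
So h(t) = 3t³ - 3t² + (5/3)t + 2.
The constant term is 2.

2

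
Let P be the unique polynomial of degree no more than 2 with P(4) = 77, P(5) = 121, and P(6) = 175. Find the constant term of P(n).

1

Write P(n) = an^2 + bn + c. Substituting each data point gives a linear system:
  16a + 4b + c = 77
  25a + 5b + c = 121
  36a + 6b + c = 175
Solving the system yields a = 5, b = -1, c = 1.
So P(n) = 5n² - n + 1.
The constant term is 1.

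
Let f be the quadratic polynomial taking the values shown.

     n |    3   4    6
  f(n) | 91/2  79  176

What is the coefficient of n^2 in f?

5

Write f(n) = an^2 + bn + c. Substituting each data point gives a linear system:
  9a + 3b + c = 91/2
  16a + 4b + c = 79
  36a + 6b + c = 176
Solving the system yields a = 5, b = -3/2, c = 5.
So f(n) = 5n² - (3/2)n + 5.
The leading coefficient is 5.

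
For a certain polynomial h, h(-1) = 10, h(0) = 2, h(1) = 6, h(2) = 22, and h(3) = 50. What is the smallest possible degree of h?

2

Forward differences of the values at u = -1, 0, 1, 2, 3:
  h  : 10  2  6  22  50
  Δ  : -8  4  16  28
  Δ^2: 12  12  12
  Δ^3: 0  0
  Δ^4: 0
The second differences are constant (12) and nonzero, while all higher differences vanish, so the minimal degree is 2.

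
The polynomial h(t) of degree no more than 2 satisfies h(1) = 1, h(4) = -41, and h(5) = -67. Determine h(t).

Write h(t) = at^2 + bt + c. Substituting each data point gives a linear system:
  a + b + c = 1
  16a + 4b + c = -41
  25a + 5b + c = -67
Solving the system yields a = -3, b = 1, c = 3.
So h(t) = -3t² + t + 3.
Check: h(1) = 1. ✓

h(t) = -3t^2 + t + 3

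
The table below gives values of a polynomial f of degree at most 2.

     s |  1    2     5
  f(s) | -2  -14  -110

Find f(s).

Write f(s) = as^2 + bs + c. Substituting each data point gives a linear system:
  a + b + c = -2
  4a + 2b + c = -14
  25a + 5b + c = -110
Solving the system yields a = -5, b = 3, c = 0.
So f(s) = -5s² + 3s.
Check: f(1) = -2. ✓

f(s) = -5s^2 + 3s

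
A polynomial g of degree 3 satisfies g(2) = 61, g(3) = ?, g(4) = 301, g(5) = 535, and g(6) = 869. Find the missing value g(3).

The 4 known points determine the degree-3 polynomial uniquely.
Write g(x) = ax^3 + bx^2 + cx + d. Substituting each data point gives a linear system:
  8a + 4b + 2c + d = 61
  64a + 16b + 4c + d = 301
  125a + 25b + 5c + d = 535
  216a + 36b + 6c + d = 869
Solving the system yields a = 3, b = 5, c = 6, d = 5.
So g(x) = 3x³ + 5x² + 6x + 5.
Then g(3) = 149.

149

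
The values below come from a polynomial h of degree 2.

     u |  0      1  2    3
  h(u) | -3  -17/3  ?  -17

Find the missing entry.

On equispaced nodes a degree-2 polynomial has vanishing third forward difference, so
  - h(0) + 3·h(1) - 3·h(2) + h(3) = 0.
Substituting the known values and solving for h(2):
  -3·h(2) = 31
  h(2) = -31/3.

-31/3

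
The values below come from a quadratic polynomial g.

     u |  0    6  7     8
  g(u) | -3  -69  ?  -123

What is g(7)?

-94

The 3 known points determine the degree-2 polynomial uniquely.
Write g(u) = au^2 + bu + c. Substituting each data point gives a linear system:
  c = -3
  36a + 6b + c = -69
  64a + 8b + c = -123
Solving the system yields a = -2, b = 1, c = -3.
So g(u) = -2u^2 + u - 3.
Then g(7) = -94.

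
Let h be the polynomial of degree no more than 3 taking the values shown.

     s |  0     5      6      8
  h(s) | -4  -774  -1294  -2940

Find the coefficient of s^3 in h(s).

-5

Write h(s) = as^3 + bs^2 + cs + d. Substituting each data point gives a linear system:
  d = -4
  125a + 25b + 5c + d = -774
  216a + 36b + 6c + d = -1294
  512a + 64b + 8c + d = -2940
Solving the system yields a = -5, b = -6, c = 1, d = -4.
So h(s) = -5s³ - 6s² + s - 4.
The leading coefficient is -5.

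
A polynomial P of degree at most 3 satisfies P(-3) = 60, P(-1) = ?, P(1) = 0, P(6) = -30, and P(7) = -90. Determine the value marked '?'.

-2

The 4 known points determine the degree-3 polynomial uniquely.
Write P(u) = au^3 + bu^2 + cu + d. Substituting each data point gives a linear system:
  -27a + 9b - 3c + d = 60
  a + b + c + d = 0
  216a + 36b + 6c + d = -30
  343a + 49b + 7c + d = -90
Solving the system yields a = -1, b = 5, c = 2, d = -6.
So P(u) = -u^3 + 5u^2 + 2u - 6.
Then P(-1) = -2.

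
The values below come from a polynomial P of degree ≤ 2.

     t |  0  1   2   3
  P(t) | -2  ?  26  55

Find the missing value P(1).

The 3 known points determine the degree-2 polynomial uniquely.
Write P(t) = at^2 + bt + c. Substituting each data point gives a linear system:
  c = -2
  4a + 2b + c = 26
  9a + 3b + c = 55
Solving the system yields a = 5, b = 4, c = -2.
So P(t) = 5t^2 + 4t - 2.
Then P(1) = 7.

7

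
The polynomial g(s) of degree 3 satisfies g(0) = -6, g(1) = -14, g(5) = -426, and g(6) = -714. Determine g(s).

Using the Lagrange interpolation formula with nodes 0, 1, 5, 6:
  L_0(s) = (s - 1)(s - 5)(s - 6) / -30
  L_1(s) = s(s - 5)(s - 6) / 20
  L_2(s) = s(s - 1)(s - 6) / -20
  L_3(s) = s(s - 1)(s - 5) / 30
Then g(s) = -6·L_0(s) - 14·L_1(s) - 426·L_2(s) - 714·L_3(s).
Expanding and collecting terms gives g(s) = -3s³ - s² - 4s - 6.
Check: g(6) = -714. ✓

g(s) = -3s^3 - s^2 - 4s - 6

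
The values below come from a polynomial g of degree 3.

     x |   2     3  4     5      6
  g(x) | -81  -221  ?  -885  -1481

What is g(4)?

The 4 known points determine the degree-3 polynomial uniquely.
Write g(x) = ax^3 + bx^2 + cx + d. Substituting each data point gives a linear system:
  8a + 4b + 2c + d = -81
  27a + 9b + 3c + d = -221
  125a + 25b + 5c + d = -885
  216a + 36b + 6c + d = -1481
Solving the system yields a = -6, b = -4, c = -6, d = -5.
So g(x) = -6x³ - 4x² - 6x - 5.
Then g(4) = -477.

-477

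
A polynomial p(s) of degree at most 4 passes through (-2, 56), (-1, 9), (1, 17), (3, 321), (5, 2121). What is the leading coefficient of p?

Write p(s) = as^4 + bs^3 + cs^2 + ds + e. Substituting each data point gives a linear system:
  16a - 8b + 4c - 2d + e = 56
  a - b + c - d + e = 9
  a + b + c + d + e = 17
  81a + 27b + 9c + 3d + e = 321
  625a + 125b + 25c + 5d + e = 2121
Solving the system yields a = 3, b = 1, c = 4, d = 3, e = 6.
So p(s) = 3s^4 + s^3 + 4s^2 + 3s + 6.
The leading coefficient is 3.

3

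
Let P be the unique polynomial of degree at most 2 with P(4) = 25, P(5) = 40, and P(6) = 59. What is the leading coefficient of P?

Write P(u) = au^2 + bu + c. Substituting each data point gives a linear system:
  16a + 4b + c = 25
  25a + 5b + c = 40
  36a + 6b + c = 59
Solving the system yields a = 2, b = -3, c = 5.
So P(u) = 2u² - 3u + 5.
The leading coefficient is 2.

2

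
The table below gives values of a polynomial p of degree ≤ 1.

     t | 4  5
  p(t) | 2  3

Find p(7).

5

Using the Lagrange interpolation formula with nodes 4, 5:
  L_0(t) = (t - 5) / -1
  L_1(t) = (t - 4) / 1
Then p(t) = 2·L_0(t) + 3·L_1(t).
Expanding and collecting terms gives p(t) = t - 2.
Evaluating at t = 7: p(7) = 5.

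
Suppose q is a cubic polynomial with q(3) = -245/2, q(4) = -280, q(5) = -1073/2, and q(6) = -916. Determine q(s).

q(s) = -4s^3 - (3/2)s^2 + s - 4

Write q(s) = as^3 + bs^2 + cs + d. Substituting each data point gives a linear system:
  27a + 9b + 3c + d = -245/2
  64a + 16b + 4c + d = -280
  125a + 25b + 5c + d = -1073/2
  216a + 36b + 6c + d = -916
Solving the system yields a = -4, b = -3/2, c = 1, d = -4.
So q(s) = -4s^3 - (3/2)s^2 + s - 4.
Check: q(3) = -245/2. ✓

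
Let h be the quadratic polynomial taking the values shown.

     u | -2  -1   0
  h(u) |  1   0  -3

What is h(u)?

Using the Lagrange interpolation formula with nodes -2, -1, 0:
  L_0(u) = (u + 1)u / 2
  L_1(u) = (u + 2)u / -1
  L_2(u) = (u + 2)(u + 1) / 2
Then h(u) = 1·L_0(u) + 0·L_1(u) - 3·L_2(u).
Expanding and collecting terms gives h(u) = -u² - 4u - 3.
Check: h(-1) = 0. ✓

h(u) = -u^2 - 4u - 3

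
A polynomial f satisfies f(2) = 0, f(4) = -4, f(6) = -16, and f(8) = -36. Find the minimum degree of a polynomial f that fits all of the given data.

Forward differences of the values at s = 2, 4, 6, 8:
  f  : 0  -4  -16  -36
  Δ  : -4  -12  -20
  Δ^2: -8  -8
  Δ^3: 0
The second differences are constant (-8) and nonzero, while all higher differences vanish, so the minimal degree is 2.

2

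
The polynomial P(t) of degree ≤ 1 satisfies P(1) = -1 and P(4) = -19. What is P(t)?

P(t) = -6t + 5

Using the Lagrange interpolation formula with nodes 1, 4:
  L_0(t) = (t - 4) / -3
  L_1(t) = (t - 1) / 3
Then P(t) = -1·L_0(t) - 19·L_1(t).
Expanding and collecting terms gives P(t) = -6t + 5.
Check: P(4) = -19. ✓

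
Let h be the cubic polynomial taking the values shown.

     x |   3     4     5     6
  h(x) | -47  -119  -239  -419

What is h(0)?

1

Using the Lagrange interpolation formula with nodes 3, 4, 5, 6:
  L_0(x) = (x - 4)(x - 5)(x - 6) / -6
  L_1(x) = (x - 3)(x - 5)(x - 6) / 2
  L_2(x) = (x - 3)(x - 4)(x - 6) / -2
  L_3(x) = (x - 3)(x - 4)(x - 5) / 6
Then h(x) = -47·L_0(x) - 119·L_1(x) - 239·L_2(x) - 419·L_3(x).
Expanding and collecting terms gives h(x) = -2x^3 + 2x + 1.
Evaluating at x = 0: h(0) = 1.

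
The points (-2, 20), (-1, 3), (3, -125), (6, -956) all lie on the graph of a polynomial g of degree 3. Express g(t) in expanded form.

Write g(t) = at^3 + bt^2 + ct + d. Substituting each data point gives a linear system:
  -8a + 4b - 2c + d = 20
  -a + b - c + d = 3
  27a + 9b + 3c + d = -125
  216a + 36b + 6c + d = -956
Solving the system yields a = -4, b = -3, c = 2, d = 4.
So g(t) = -4t^3 - 3t^2 + 2t + 4.
Check: g(3) = -125. ✓

g(t) = -4t^3 - 3t^2 + 2t + 4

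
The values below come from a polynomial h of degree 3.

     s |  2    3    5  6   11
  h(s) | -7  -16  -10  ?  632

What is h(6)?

The 4 known points determine the degree-3 polynomial uniquely.
Write h(s) = as^3 + bs^2 + cs + d. Substituting each data point gives a linear system:
  8a + 4b + 2c + d = -7
  27a + 9b + 3c + d = -16
  125a + 25b + 5c + d = -10
  1331a + 121b + 11c + d = 632
Solving the system yields a = 1, b = -6, c = 2, d = 5.
So h(s) = s^3 - 6s^2 + 2s + 5.
Then h(6) = 17.

17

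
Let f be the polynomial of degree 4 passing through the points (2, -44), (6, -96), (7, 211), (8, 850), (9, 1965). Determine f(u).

f(u) = u^4 - 6u^3 - 3u^2 + 3u - 6

Write f(u) = au^4 + bu^3 + cu^2 + du + e. Substituting each data point gives a linear system:
  16a + 8b + 4c + 2d + e = -44
  1296a + 216b + 36c + 6d + e = -96
  2401a + 343b + 49c + 7d + e = 211
  4096a + 512b + 64c + 8d + e = 850
  6561a + 729b + 81c + 9d + e = 1965
Solving the system yields a = 1, b = -6, c = -3, d = 3, e = -6.
So f(u) = u⁴ - 6u³ - 3u² + 3u - 6.
Check: f(9) = 1965. ✓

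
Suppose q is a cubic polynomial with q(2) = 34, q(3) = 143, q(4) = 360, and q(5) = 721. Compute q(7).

2019

Using the Lagrange interpolation formula with nodes 2, 3, 4, 5:
  L_0(t) = (t - 3)(t - 4)(t - 5) / -6
  L_1(t) = (t - 2)(t - 4)(t - 5) / 2
  L_2(t) = (t - 2)(t - 3)(t - 5) / -2
  L_3(t) = (t - 2)(t - 3)(t - 4) / 6
Then q(t) = 34·L_0(t) + 143·L_1(t) + 360·L_2(t) + 721·L_3(t).
Expanding and collecting terms gives q(t) = 6t^3 - 5t - 4.
Evaluating at t = 7: q(7) = 2019.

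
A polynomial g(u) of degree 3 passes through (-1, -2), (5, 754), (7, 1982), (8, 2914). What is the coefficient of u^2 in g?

6

Write g(u) = au^3 + bu^2 + cu + d. Substituting each data point gives a linear system:
  -a + b - c + d = -2
  125a + 25b + 5c + d = 754
  343a + 49b + 7c + d = 1982
  512a + 64b + 8c + d = 2914
Solving the system yields a = 5, b = 6, c = -3, d = -6.
So g(u) = 5u³ + 6u² - 3u - 6.
The coefficient of u^2 is 6.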